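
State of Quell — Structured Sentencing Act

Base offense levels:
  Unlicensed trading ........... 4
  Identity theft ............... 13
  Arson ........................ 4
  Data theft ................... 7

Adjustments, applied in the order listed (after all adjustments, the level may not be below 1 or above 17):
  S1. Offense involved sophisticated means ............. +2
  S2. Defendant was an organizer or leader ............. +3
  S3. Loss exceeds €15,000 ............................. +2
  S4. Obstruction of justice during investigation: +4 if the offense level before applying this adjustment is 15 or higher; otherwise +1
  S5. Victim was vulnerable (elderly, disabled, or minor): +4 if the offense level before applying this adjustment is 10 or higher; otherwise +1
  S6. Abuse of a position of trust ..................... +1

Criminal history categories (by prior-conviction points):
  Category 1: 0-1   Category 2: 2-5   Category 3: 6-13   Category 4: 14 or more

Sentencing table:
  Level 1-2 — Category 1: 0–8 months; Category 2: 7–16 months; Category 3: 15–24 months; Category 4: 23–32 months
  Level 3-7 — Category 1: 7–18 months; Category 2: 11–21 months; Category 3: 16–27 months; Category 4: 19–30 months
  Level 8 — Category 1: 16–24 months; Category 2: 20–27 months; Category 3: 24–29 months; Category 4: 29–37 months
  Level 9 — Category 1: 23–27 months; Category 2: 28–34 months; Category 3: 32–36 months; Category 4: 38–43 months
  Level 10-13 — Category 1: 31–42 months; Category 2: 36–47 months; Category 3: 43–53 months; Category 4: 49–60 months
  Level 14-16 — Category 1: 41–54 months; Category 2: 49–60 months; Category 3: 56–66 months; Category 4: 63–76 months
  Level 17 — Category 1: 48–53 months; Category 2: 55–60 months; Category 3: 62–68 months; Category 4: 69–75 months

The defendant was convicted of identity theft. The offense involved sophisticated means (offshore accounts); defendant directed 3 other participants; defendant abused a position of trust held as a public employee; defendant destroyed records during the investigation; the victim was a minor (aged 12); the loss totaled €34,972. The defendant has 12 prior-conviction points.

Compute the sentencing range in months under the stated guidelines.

62-68 months

Base offense level for identity theft: 13.
S1 applies: 13 + 2 = 15.
S2 applies: 15 + 3 = 18.
S3 applies: 18 + 2 = 20.
S4 applies (level before this adjustment is 20 ≥ 15, so +4): 20 + 4 = 24.
S5 applies (level before this adjustment is 24 ≥ 10, so +4): 24 + 4 = 28.
S6 applies: 28 + 1 = 29.
Level 29 exceeds the maximum of 17; capped at 17.
Final offense level: 17.
Criminal history: 12 prior points → Category 3 (6-13).
Level 17 falls in the 17 band.
Grid: Level 17 × Category 3 = 62-68 months.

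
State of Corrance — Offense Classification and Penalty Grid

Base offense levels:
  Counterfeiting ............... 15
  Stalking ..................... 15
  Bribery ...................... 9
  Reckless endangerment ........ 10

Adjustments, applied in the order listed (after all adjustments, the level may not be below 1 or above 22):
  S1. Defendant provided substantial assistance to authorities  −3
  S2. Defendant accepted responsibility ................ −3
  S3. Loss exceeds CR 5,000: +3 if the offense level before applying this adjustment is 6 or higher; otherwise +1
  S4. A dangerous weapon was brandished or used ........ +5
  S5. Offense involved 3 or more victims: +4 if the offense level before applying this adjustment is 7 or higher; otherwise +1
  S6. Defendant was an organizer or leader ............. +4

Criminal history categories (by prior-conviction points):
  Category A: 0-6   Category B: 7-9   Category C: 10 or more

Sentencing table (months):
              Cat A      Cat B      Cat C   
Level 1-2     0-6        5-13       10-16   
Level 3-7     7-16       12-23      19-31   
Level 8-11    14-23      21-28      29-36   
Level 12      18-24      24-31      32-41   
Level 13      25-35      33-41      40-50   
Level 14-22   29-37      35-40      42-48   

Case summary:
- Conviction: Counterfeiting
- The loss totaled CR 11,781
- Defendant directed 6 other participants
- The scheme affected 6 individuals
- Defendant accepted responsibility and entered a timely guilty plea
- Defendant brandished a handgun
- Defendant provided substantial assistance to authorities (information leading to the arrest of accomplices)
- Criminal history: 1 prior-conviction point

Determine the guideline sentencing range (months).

Base offense level for counterfeiting: 15.
S1 applies: 15 − 3 = 12.
S2 applies: 12 − 3 = 9.
S3 applies (level before this adjustment is 9 ≥ 6, so +3): 9 + 3 = 12.
S4 applies: 12 + 5 = 17.
S5 applies (level before this adjustment is 17 ≥ 7, so +4): 17 + 4 = 21.
S6 applies: 21 + 4 = 25.
Level 25 exceeds the maximum of 22; capped at 22.
Final offense level: 22.
Criminal history: 1 prior point → Category A (0-6).
Level 22 falls in the 14-22 band.
Grid: Level 14-22 × Category A = 29-37 months.

29-37 months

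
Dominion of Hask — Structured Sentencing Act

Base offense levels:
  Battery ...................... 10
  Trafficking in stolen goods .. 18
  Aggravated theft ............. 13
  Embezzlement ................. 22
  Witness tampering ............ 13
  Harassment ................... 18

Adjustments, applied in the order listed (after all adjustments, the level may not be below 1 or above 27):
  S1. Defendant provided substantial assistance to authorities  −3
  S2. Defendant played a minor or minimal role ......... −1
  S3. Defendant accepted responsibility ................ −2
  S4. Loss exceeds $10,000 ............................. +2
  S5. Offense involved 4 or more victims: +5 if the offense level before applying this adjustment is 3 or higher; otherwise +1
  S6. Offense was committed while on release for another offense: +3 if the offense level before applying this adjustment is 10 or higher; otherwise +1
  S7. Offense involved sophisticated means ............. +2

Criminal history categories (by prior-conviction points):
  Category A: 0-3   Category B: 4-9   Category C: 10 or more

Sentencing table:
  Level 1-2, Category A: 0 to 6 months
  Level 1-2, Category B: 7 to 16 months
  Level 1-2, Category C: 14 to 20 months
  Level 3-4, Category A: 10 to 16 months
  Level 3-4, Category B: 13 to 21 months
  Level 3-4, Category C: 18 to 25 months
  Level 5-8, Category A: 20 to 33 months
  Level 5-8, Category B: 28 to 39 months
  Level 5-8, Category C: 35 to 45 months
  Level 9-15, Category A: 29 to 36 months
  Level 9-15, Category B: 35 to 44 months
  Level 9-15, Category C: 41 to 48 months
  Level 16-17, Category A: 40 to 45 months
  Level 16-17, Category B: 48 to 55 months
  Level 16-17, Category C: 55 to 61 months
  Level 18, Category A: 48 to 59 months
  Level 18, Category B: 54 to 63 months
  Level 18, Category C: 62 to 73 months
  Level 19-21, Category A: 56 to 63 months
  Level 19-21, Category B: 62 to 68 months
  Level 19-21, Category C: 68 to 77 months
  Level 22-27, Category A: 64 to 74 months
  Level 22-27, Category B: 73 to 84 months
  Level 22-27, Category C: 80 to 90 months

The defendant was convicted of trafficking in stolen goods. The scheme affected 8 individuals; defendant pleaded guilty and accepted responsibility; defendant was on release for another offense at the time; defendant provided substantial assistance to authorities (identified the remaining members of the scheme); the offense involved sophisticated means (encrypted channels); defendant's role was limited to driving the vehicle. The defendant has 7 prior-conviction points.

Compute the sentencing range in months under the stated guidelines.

Base offense level for trafficking in stolen goods: 18.
S1 applies: 18 − 3 = 15.
S2 applies: 15 − 1 = 14.
S3 applies: 14 − 2 = 12.
S5 applies (level before this adjustment is 12 ≥ 3, so +5): 12 + 5 = 17.
S6 applies (level before this adjustment is 17 ≥ 10, so +3): 17 + 3 = 20.
S7 applies: 20 + 2 = 22.
Final offense level: 22.
Criminal history: 7 prior points → Category B (4-9).
Level 22 falls in the 22-27 band.
Grid: Level 22-27 × Category B = 73-84 months.

73-84 months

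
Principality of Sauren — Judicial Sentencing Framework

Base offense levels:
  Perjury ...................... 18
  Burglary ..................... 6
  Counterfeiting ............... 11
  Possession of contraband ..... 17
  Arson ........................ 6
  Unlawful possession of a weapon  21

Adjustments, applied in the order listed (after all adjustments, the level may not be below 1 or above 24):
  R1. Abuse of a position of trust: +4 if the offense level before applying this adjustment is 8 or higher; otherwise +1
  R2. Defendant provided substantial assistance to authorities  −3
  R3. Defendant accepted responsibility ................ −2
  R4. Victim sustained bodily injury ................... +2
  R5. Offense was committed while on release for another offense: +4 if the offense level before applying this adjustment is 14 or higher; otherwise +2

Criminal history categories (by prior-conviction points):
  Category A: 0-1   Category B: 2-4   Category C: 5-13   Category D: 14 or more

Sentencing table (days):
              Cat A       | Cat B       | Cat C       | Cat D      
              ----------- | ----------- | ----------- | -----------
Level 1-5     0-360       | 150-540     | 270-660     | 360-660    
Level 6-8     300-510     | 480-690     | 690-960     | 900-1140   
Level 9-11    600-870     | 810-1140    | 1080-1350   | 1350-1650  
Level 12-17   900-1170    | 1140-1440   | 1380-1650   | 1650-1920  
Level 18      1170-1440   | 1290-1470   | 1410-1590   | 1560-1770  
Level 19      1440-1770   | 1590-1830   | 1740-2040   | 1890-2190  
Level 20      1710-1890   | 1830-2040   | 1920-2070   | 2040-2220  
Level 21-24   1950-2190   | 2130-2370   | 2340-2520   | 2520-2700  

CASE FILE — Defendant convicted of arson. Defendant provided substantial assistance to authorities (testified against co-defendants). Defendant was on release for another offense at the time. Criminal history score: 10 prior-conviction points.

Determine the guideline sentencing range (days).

Base offense level for arson: 6.
R2 applies: 6 − 3 = 3.
R4 does not apply.
R5 applies (level before this adjustment is 3 < 14, so +2): 3 + 2 = 5.
Final offense level: 5.
Criminal history: 10 prior points → Category C (5-13).
Level 5 falls in the 1-5 band.
Grid: Level 1-5 × Category C = 270-660 days.

270-660 days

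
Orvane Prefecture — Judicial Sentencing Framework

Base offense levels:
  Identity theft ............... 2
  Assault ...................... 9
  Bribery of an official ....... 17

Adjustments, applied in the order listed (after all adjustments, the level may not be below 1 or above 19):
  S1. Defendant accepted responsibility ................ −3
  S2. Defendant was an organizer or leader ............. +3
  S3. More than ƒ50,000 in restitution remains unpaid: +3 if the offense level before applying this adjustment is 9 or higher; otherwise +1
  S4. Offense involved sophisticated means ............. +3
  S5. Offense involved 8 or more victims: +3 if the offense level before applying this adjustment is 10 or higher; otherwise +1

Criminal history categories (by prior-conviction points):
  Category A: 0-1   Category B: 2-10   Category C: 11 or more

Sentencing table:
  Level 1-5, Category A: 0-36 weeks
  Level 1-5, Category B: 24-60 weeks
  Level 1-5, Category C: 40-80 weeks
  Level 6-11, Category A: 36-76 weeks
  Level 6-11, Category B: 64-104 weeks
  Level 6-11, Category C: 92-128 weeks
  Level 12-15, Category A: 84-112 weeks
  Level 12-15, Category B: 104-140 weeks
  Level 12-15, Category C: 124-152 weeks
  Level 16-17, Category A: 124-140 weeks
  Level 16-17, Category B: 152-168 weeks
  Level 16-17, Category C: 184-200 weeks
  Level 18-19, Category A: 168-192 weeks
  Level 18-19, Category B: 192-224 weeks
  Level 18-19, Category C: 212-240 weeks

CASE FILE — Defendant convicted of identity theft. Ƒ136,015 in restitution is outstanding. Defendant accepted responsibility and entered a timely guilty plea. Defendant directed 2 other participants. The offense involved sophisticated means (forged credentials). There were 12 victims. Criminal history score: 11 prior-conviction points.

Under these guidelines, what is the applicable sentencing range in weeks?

Base offense level for identity theft: 2.
S1 applies: 2 − 3 = -1.
S2 applies: -1 + 3 = 2.
S3 applies (level before this adjustment is 2 < 9, so +1): 2 + 1 = 3.
S4 applies: 3 + 3 = 6.
S5 applies (level before this adjustment is 6 < 10, so +1): 6 + 1 = 7.
Final offense level: 7.
Criminal history: 11 prior points → Category C (11+).
Level 7 falls in the 6-11 band.
Grid: Level 6-11 × Category C = 92-128 weeks.

92-128 weeks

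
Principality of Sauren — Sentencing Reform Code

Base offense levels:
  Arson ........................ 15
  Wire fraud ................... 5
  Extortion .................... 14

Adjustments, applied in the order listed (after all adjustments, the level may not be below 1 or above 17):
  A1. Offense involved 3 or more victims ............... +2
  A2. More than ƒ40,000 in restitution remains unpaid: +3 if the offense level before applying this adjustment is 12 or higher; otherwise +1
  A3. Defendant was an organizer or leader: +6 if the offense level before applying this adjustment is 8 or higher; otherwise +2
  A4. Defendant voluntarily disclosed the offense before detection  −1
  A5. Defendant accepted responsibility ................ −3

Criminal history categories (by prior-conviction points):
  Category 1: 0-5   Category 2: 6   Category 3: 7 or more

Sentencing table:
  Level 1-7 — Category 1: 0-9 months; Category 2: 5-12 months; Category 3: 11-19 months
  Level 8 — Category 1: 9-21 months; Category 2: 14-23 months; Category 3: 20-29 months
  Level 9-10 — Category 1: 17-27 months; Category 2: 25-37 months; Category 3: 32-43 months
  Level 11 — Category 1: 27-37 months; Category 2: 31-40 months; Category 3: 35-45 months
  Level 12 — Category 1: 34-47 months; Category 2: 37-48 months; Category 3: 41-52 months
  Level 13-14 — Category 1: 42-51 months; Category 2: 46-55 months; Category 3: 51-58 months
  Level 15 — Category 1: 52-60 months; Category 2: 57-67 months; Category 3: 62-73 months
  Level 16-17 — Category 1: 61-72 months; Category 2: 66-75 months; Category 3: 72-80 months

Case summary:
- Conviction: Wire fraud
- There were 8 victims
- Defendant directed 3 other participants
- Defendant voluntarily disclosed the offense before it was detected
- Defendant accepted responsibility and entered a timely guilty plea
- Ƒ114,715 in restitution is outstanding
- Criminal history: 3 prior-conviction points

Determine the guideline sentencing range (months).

17-27 months

Base offense level for wire fraud: 5.
A1 applies: 5 + 2 = 7.
A2 applies (level before this adjustment is 7 < 12, so +1): 7 + 1 = 8.
A3 applies (level before this adjustment is 8 ≥ 8, so +6): 8 + 6 = 14.
A4 applies: 14 − 1 = 13.
A5 applies: 13 − 3 = 10.
Final offense level: 10.
Criminal history: 3 prior points → Category 1 (0-5).
Level 10 falls in the 9-10 band.
Grid: Level 9-10 × Category 1 = 17-27 months.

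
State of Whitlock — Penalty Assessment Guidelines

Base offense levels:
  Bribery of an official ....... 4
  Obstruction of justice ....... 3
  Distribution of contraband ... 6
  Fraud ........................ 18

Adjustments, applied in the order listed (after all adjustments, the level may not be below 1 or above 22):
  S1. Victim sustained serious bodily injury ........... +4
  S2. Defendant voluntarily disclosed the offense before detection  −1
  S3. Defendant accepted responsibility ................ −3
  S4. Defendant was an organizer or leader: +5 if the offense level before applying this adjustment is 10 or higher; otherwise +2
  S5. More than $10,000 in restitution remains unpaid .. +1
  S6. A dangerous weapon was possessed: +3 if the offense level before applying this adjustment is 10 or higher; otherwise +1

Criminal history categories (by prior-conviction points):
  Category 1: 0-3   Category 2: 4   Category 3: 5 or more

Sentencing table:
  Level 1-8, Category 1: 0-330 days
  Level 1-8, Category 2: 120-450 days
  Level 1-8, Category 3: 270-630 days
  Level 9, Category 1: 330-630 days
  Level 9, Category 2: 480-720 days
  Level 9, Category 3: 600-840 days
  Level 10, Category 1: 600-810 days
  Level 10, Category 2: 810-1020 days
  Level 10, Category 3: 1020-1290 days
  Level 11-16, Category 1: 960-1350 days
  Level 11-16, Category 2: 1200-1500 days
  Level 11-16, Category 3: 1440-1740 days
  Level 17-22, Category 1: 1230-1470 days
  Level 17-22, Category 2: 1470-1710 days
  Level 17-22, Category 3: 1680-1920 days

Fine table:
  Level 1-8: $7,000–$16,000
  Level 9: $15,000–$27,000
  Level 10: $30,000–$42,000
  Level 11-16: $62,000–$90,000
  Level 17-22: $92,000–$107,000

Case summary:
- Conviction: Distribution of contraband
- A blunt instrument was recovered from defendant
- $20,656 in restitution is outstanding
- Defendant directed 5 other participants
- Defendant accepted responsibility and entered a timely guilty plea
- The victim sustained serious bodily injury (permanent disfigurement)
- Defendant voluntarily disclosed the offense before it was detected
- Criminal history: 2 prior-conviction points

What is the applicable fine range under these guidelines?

$30,000–$42,000

Base offense level for distribution of contraband: 6.
S1 applies: 6 + 4 = 10.
S2 applies: 10 − 1 = 9.
S3 applies: 9 − 3 = 6.
S4 applies (level before this adjustment is 6 < 10, so +2): 6 + 2 = 8.
S5 applies: 8 + 1 = 9.
S6 applies (level before this adjustment is 9 < 10, so +1): 9 + 1 = 10.
Final offense level: 10.
Level 10 falls in the 10 band.
Fine table: Level 10 → $30,000–$42,000.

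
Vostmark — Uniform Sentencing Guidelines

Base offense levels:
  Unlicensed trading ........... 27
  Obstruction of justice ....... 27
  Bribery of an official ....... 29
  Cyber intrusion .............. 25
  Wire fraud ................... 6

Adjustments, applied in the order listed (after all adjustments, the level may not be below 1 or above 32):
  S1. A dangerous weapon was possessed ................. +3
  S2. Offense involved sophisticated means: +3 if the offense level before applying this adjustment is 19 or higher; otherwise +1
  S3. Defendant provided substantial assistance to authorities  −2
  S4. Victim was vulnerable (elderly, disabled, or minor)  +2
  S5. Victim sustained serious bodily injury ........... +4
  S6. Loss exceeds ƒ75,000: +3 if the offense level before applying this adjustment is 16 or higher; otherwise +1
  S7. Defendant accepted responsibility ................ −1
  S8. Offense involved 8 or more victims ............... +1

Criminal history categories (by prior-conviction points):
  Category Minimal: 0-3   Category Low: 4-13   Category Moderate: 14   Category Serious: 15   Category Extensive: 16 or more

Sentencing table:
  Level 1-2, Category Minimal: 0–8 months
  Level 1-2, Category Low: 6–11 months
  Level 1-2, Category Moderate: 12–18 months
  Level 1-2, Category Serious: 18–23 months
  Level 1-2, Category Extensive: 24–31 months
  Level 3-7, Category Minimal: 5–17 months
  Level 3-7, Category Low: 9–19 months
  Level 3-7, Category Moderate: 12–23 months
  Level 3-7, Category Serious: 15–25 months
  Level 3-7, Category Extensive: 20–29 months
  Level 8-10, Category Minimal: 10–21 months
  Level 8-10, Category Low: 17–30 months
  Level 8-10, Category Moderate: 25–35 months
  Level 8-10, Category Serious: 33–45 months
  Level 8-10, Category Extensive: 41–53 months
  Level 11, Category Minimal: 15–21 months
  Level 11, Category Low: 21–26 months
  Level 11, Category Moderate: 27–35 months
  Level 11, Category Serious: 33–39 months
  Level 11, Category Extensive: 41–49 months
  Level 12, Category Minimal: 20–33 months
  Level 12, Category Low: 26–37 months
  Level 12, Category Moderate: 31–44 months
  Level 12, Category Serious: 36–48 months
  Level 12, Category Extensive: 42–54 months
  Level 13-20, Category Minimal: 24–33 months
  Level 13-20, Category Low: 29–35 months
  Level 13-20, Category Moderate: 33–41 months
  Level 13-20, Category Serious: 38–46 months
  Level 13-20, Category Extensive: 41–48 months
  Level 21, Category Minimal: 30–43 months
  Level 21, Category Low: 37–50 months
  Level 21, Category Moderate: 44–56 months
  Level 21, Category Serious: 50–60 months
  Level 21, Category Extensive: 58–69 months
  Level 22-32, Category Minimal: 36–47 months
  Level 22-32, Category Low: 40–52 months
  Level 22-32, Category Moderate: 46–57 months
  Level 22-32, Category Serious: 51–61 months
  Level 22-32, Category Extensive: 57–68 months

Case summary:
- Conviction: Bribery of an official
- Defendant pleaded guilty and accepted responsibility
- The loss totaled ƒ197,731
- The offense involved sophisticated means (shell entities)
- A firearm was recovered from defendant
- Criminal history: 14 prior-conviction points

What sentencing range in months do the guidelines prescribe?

Base offense level for bribery of an official: 29.
S1 applies: 29 + 3 = 32.
S2 applies (level before this adjustment is 32 ≥ 19, so +3): 32 + 3 = 35.
S5 does not apply.
S6 applies (level before this adjustment is 35 ≥ 16, so +3): 35 + 3 = 38.
S7 applies: 38 − 1 = 37.
Level 37 exceeds the maximum of 32; capped at 32.
Final offense level: 32.
Criminal history: 14 prior points → Category Moderate (14).
Level 32 falls in the 22-32 band.
Grid: Level 22-32 × Category Moderate = 46-57 months.

46-57 months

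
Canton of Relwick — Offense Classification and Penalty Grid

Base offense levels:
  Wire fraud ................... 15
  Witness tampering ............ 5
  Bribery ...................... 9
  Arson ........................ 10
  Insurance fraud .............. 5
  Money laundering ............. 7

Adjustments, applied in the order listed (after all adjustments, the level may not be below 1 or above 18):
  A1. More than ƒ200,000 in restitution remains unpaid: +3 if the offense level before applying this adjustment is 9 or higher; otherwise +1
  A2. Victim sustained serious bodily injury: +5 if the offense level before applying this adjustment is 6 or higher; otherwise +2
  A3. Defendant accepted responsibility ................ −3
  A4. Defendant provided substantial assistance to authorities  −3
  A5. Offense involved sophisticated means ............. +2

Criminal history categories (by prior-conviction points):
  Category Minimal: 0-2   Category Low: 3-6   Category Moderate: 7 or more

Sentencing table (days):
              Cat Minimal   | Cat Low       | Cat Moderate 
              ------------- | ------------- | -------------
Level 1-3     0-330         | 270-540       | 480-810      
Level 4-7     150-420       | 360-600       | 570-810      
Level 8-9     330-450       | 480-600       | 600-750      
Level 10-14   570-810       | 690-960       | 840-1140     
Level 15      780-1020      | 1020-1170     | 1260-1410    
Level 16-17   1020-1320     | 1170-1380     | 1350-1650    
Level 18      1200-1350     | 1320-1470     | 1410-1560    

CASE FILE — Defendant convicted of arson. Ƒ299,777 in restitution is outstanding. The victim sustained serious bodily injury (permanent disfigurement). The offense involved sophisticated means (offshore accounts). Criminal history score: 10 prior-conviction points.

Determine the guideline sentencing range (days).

Base offense level for arson: 10.
A1 applies (level before this adjustment is 10 ≥ 9, so +3): 10 + 3 = 13.
A2 applies (level before this adjustment is 13 ≥ 6, so +5): 13 + 5 = 18.
A4 does not apply.
A5 applies: 18 + 2 = 20.
Level 20 exceeds the maximum of 18; capped at 18.
Final offense level: 18.
Criminal history: 10 prior points → Category Moderate (7+).
Level 18 falls in the 18 band.
Grid: Level 18 × Category Moderate = 1410-1560 days.

1410-1560 days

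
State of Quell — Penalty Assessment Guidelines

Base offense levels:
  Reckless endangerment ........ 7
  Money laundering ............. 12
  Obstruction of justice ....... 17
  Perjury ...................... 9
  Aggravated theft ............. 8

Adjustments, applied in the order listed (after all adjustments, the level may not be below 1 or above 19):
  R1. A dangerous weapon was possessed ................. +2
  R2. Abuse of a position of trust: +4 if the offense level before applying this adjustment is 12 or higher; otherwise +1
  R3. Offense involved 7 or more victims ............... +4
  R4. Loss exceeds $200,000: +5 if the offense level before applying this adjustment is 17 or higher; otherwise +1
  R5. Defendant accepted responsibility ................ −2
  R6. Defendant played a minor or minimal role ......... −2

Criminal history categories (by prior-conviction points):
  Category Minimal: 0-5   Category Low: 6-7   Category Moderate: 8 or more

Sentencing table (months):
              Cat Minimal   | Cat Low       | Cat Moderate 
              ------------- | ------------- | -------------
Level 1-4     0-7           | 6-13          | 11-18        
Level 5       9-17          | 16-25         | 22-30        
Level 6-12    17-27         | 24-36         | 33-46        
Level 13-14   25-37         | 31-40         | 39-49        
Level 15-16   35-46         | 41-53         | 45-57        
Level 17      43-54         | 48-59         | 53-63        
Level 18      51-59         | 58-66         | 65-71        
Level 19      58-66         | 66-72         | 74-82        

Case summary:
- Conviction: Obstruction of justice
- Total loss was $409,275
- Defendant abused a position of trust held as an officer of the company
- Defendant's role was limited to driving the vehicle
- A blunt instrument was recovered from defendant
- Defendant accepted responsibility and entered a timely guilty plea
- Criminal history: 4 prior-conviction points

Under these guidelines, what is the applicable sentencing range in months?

58-66 months

Base offense level for obstruction of justice: 17.
R1 applies: 17 + 2 = 19.
R2 applies (level before this adjustment is 19 ≥ 12, so +4): 19 + 4 = 23.
R4 applies (level before this adjustment is 23 ≥ 17, so +5): 23 + 5 = 28.
R5 applies: 28 − 2 = 26.
R6 applies: 26 − 2 = 24.
Level 24 exceeds the maximum of 19; capped at 19.
Final offense level: 19.
Criminal history: 4 prior points → Category Minimal (0-5).
Level 19 falls in the 19 band.
Grid: Level 19 × Category Minimal = 58-66 months.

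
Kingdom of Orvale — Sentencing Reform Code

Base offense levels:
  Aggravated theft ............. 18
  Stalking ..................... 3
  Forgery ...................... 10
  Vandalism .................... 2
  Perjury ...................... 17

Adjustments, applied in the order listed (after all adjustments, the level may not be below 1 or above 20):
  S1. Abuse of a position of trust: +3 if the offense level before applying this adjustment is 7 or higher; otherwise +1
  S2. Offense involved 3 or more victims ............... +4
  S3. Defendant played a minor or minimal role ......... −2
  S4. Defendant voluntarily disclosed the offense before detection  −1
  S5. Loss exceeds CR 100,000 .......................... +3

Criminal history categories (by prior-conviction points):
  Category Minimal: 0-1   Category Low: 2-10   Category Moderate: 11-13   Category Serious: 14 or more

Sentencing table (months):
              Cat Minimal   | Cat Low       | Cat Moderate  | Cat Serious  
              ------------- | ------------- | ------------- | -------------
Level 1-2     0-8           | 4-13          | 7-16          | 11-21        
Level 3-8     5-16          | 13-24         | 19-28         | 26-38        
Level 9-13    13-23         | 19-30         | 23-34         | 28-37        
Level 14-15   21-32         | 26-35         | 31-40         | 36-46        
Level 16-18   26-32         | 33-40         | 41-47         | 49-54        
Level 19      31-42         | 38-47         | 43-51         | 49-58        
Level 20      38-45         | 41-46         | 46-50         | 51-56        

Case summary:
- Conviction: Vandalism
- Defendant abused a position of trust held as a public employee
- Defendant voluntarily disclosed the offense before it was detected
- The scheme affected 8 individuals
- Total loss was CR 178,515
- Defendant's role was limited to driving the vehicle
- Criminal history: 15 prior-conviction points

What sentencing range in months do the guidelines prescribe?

26-38 months

Base offense level for vandalism: 2.
S1 applies (level before this adjustment is 2 < 7, so +1): 2 + 1 = 3.
S2 applies: 3 + 4 = 7.
S3 applies: 7 − 2 = 5.
S4 applies: 5 − 1 = 4.
S5 applies: 4 + 3 = 7.
Final offense level: 7.
Criminal history: 15 prior points → Category Serious (14+).
Level 7 falls in the 3-8 band.
Grid: Level 3-8 × Category Serious = 26-38 months.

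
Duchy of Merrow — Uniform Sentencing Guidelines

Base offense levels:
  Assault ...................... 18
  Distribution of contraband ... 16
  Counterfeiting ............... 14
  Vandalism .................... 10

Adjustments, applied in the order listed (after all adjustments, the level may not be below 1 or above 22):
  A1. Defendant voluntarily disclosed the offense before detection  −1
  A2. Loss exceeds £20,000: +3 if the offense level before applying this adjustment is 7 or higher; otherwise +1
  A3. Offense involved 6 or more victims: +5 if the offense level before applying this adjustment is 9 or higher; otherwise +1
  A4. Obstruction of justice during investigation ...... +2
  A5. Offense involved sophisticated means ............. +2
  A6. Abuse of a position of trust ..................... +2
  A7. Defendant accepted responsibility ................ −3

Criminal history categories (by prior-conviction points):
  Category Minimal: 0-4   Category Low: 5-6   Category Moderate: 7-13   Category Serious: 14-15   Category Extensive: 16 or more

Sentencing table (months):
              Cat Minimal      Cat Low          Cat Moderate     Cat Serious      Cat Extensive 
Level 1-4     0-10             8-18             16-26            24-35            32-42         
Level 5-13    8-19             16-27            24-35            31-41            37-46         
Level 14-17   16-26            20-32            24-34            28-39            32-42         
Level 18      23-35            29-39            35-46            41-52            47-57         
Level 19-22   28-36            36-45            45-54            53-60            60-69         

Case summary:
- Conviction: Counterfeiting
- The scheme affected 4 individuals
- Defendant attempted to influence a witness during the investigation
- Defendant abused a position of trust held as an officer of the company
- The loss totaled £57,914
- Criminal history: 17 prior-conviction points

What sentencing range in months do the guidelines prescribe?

Base offense level for counterfeiting: 14.
A2 applies (level before this adjustment is 14 ≥ 7, so +3): 14 + 3 = 17.
A4 applies: 17 + 2 = 19.
A5 does not apply.
A6 applies: 19 + 2 = 21.
A7 does not apply.
Final offense level: 21.
Criminal history: 17 prior points → Category Extensive (16+).
Level 21 falls in the 19-22 band.
Grid: Level 19-22 × Category Extensive = 60-69 months.

60-69 months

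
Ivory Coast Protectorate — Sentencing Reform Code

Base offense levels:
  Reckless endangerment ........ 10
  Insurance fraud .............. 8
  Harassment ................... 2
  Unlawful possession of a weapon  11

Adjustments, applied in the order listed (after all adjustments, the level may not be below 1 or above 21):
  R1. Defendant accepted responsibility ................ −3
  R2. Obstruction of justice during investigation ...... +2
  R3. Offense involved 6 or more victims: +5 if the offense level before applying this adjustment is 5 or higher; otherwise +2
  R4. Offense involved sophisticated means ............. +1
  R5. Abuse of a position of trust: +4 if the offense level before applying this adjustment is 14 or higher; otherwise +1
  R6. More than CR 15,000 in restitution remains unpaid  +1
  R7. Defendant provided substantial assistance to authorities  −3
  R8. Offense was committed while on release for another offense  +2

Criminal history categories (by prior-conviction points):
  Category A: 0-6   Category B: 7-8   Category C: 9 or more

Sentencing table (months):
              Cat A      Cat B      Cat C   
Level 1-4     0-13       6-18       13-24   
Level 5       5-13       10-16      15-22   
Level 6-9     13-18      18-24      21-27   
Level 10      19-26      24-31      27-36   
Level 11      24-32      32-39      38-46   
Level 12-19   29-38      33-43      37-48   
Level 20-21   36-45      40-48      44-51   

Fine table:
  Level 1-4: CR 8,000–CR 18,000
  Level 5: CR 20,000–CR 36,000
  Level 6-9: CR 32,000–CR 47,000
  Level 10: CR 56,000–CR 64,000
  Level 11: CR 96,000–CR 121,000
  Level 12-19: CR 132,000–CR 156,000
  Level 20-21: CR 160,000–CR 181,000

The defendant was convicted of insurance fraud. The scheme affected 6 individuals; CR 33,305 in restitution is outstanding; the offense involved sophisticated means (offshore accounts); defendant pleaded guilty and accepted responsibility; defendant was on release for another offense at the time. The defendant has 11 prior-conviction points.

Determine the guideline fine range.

CR 132,000–CR 156,000

Base offense level for insurance fraud: 8.
R1 applies: 8 − 3 = 5.
R2 does not apply.
R3 applies (level before this adjustment is 5 ≥ 5, so +5): 5 + 5 = 10.
R4 applies: 10 + 1 = 11.
R5 does not apply.
R6 applies: 11 + 1 = 12.
R7 does not apply.
R8 applies: 12 + 2 = 14.
Final offense level: 14.
Level 14 falls in the 12-19 band.
Fine table: Level 12-19 → CR 132,000–CR 156,000.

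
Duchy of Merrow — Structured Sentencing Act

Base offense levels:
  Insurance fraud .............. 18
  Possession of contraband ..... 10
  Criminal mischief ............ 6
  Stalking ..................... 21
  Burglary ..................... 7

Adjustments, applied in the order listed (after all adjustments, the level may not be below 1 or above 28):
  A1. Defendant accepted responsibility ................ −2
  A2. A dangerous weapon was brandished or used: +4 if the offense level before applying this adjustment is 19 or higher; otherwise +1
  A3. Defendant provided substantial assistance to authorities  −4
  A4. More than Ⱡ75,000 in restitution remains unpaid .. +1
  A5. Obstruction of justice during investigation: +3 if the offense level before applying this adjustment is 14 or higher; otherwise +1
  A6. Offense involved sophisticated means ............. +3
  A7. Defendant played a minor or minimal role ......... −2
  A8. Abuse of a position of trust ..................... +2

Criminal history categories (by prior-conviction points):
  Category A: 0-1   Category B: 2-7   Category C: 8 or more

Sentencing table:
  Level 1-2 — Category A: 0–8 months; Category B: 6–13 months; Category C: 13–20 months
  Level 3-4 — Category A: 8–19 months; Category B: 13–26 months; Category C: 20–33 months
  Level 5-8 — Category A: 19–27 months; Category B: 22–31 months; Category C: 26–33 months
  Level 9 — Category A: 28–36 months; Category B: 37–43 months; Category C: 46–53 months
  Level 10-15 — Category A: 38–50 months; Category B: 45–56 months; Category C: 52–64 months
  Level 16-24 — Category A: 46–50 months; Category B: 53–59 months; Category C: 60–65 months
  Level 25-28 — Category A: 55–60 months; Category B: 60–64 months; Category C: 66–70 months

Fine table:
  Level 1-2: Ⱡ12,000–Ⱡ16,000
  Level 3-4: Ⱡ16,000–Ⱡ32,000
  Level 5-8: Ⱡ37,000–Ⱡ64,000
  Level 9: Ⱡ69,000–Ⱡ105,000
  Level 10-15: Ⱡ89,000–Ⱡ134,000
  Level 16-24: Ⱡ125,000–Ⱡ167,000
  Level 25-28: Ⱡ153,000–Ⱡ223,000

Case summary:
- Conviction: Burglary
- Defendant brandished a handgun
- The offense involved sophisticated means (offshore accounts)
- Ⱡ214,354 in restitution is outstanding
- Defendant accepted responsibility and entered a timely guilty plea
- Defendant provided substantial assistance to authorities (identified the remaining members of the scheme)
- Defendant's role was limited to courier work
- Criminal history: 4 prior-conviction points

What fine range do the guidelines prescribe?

Ⱡ16,000–Ⱡ32,000

Base offense level for burglary: 7.
A1 applies: 7 − 2 = 5.
A2 applies (level before this adjustment is 5 < 19, so +1): 5 + 1 = 6.
A3 applies: 6 − 4 = 2.
A4 applies: 2 + 1 = 3.
A5 does not apply.
A6 applies: 3 + 3 = 6.
A7 applies: 6 − 2 = 4.
Final offense level: 4.
Level 4 falls in the 3-4 band.
Fine table: Level 3-4 → Ⱡ16,000–Ⱡ32,000.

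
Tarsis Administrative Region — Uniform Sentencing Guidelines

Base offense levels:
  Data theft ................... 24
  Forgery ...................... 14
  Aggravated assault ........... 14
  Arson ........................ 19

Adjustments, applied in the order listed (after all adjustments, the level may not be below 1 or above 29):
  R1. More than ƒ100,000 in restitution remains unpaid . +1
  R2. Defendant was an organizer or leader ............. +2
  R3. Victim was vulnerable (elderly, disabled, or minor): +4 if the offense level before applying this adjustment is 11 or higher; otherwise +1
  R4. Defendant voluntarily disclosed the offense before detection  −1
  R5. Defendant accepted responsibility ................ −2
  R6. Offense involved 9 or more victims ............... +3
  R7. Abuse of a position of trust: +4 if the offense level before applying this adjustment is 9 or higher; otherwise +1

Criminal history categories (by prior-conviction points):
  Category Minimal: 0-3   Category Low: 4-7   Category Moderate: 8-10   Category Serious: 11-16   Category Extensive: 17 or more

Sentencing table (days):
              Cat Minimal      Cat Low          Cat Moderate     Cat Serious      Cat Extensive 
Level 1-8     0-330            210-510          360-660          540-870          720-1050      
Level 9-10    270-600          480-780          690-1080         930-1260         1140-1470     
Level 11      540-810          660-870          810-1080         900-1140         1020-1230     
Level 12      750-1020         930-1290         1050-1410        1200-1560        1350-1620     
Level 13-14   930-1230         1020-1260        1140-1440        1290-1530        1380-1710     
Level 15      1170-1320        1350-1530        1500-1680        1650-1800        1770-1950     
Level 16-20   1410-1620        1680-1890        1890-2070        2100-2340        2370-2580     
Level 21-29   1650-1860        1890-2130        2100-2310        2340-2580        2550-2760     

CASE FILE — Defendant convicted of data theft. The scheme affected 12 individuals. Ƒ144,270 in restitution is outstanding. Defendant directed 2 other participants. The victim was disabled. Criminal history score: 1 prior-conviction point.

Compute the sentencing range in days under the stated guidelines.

1650-1860 days

Base offense level for data theft: 24.
R1 applies: 24 + 1 = 25.
R2 applies: 25 + 2 = 27.
R3 applies (level before this adjustment is 27 ≥ 11, so +4): 27 + 4 = 31.
R6 applies: 31 + 3 = 34.
R7 does not apply.
Level 34 exceeds the maximum of 29; capped at 29.
Final offense level: 29.
Criminal history: 1 prior point → Category Minimal (0-3).
Level 29 falls in the 21-29 band.
Grid: Level 21-29 × Category Minimal = 1650-1860 days.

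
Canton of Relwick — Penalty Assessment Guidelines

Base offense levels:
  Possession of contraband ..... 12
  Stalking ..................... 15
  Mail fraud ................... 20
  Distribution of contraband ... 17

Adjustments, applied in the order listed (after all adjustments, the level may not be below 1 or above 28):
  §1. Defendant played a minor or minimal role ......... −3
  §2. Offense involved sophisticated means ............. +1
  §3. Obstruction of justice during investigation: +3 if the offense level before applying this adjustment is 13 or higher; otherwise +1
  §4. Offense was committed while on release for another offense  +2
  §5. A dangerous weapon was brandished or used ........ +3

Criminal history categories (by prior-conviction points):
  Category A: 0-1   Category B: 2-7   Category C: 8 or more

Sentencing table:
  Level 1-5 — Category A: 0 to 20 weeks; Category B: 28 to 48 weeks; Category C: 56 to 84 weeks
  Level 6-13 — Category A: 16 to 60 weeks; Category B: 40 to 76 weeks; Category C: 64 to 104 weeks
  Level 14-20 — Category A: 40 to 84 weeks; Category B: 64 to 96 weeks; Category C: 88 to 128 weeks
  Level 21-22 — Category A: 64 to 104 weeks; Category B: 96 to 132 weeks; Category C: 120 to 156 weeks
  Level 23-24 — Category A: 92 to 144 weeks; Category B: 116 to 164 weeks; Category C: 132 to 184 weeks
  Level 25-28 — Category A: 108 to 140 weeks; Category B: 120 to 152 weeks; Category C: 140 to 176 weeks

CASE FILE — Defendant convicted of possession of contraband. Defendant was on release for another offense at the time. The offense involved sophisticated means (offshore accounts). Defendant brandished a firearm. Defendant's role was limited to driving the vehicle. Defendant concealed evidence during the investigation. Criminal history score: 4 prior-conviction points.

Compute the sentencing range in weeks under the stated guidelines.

Base offense level for possession of contraband: 12.
§1 applies: 12 − 3 = 9.
§2 applies: 9 + 1 = 10.
§3 applies (level before this adjustment is 10 < 13, so +1): 10 + 1 = 11.
§4 applies: 11 + 2 = 13.
§5 applies: 13 + 3 = 16.
Final offense level: 16.
Criminal history: 4 prior points → Category B (2-7).
Level 16 falls in the 14-20 band.
Grid: Level 14-20 × Category B = 64-96 weeks.

64-96 weeks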